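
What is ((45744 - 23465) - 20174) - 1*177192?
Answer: -175087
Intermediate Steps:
((45744 - 23465) - 20174) - 1*177192 = (22279 - 20174) - 177192 = 2105 - 177192 = -175087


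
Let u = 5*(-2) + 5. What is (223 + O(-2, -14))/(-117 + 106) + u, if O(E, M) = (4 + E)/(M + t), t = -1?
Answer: -4168/165 ≈ -25.261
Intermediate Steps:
O(E, M) = (4 + E)/(-1 + M) (O(E, M) = (4 + E)/(M - 1) = (4 + E)/(-1 + M))
u = -5 (u = -10 + 5 = -5)
(223 + O(-2, -14))/(-117 + 106) + u = (223 + (4 - 2)/(-1 - 14))/(-117 + 106) - 5 = (223 + 2/(-15))/(-11) - 5 = (223 - 1/15*2)*(-1/11) - 5 = (223 - 2/15)*(-1/11) - 5 = (3343/15)*(-1/11) - 5 = -3343/165 - 5 = -4168/165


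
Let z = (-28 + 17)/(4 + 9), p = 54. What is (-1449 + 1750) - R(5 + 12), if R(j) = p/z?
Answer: 4013/11 ≈ 364.82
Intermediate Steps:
z = -11/13 ≈ -0.84615
R(j) = -702/11 (R(j) = 54/(-11/13) = 54*(-13/11) = -702/11)
(-1449 + 1750) - R(5 + 12) = (-1449 + 1750) - 1*(-702/11) = 301 + 702/11 = 4013/11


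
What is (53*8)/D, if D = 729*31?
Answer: 424/22599 ≈ 0.018762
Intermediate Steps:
D = 22599
(53*8)/D = (53*8)/22599 = 424*(1/22599) = 424/22599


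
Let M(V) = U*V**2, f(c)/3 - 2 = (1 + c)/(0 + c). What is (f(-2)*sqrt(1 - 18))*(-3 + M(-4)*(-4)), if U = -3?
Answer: 2835*I*sqrt(17)/2 ≈ 5844.5*I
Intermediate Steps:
f(c) = 6 + 3*(1 + c)/c (f(c) = 6 + 3*((1 + c)/(0 + c)) = 6 + 3*((1 + c)/c) = 6 + 3*(1 + c)/c)
M(V) = -3*V**2
(f(-2)*sqrt(1 - 18))*(-3 + M(-4)*(-4)) = ((9 + 3/(-2))*sqrt(1 - 18))*(-3 - 3*(-4)**2*(-4)) = ((9 + 3*(-1/2))*sqrt(-17))*(-3 - 3*16*(-4)) = ((9 - 3/2)*(I*sqrt(17)))*(-3 - 48*(-4)) = (15*(I*sqrt(17))/2)*(-3 + 192) = (15*I*sqrt(17)/2)*189 = 2835*I*sqrt(17)/2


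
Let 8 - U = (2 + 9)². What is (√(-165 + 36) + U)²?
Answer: (113 - I*√129)² ≈ 12640.0 - 2566.9*I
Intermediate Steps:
U = -113 (U = 8 - (2 + 9)² = 8 - 1*11² = 8 - 1*121 = 8 - 121 = -113)
(√(-165 + 36) + U)² = (√(-165 + 36) - 113)² = (√(-129) - 113)² = (I*√129 - 113)² = (-113 + I*√129)²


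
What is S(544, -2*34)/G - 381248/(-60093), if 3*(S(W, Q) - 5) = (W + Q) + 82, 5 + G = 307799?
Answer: 39119108225/6165421614 ≈ 6.3449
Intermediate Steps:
G = 307794 (G = -5 + 307799 = 307794)
S(W, Q) = 97/3 + Q/3 + W/3 (S(W, Q) = 5 + ((W + Q) + 82)/3 = 5 + ((Q + W) + 82)/3 = 5 + (82 + Q + W)/3 = 5 + (82/3 + Q/3 + W/3) = 97/3 + Q/3 + W/3)
S(544, -2*34)/G - 381248/(-60093) = (97/3 + (-2*34)/3 + (⅓)*544)/307794 - 381248/(-60093) = (97/3 + (⅓)*(-68) + 544/3)*(1/307794) - 381248*(-1/60093) = (97/3 - 68/3 + 544/3)*(1/307794) + 381248/60093 = 191*(1/307794) + 381248/60093 = 191/307794 + 381248/60093 = 39119108225/6165421614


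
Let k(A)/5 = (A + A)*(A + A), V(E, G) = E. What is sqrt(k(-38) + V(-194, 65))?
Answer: sqrt(28686) ≈ 169.37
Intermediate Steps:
k(A) = 20*A**2 (k(A) = 5*((A + A)*(A + A)) = 5*((2*A)*(2*A)) = 5*(4*A**2) = 20*A**2)
sqrt(k(-38) + V(-194, 65)) = sqrt(20*(-38)**2 - 194) = sqrt(20*1444 - 194) = sqrt(28880 - 194) = sqrt(28686)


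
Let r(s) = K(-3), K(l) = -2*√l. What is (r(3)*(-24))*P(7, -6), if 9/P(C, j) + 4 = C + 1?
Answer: 108*I*√3 ≈ 187.06*I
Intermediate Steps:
P(C, j) = 9/(-3 + C) (P(C, j) = 9/(-4 + (C + 1)) = 9/(-4 + (1 + C)) = 9/(-3 + C))
r(s) = -2*I*√3
(r(3)*(-24))*P(7, -6) = (-2*I*√3*(-24))*(9/(-3 + 7)) = (48*I*√3)*(9/4) = 108*I*√3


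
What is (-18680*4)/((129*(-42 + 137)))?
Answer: -14944/2451 ≈ -6.0971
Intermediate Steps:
(-18680*4)/((129*(-42 + 137))) = -74720/(129*95) = -74720/12255 = -74720*1/12255 = -14944/2451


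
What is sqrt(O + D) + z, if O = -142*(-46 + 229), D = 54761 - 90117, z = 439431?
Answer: 439431 + I*sqrt(61342) ≈ 4.3943e+5 + 247.67*I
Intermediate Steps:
D = -35356
O = -25986 (O = -142*183 = -25986)
sqrt(O + D) + z = sqrt(-25986 - 35356) + 439431 = sqrt(-61342) + 439431 = I*sqrt(61342) + 439431 = 439431 + I*sqrt(61342)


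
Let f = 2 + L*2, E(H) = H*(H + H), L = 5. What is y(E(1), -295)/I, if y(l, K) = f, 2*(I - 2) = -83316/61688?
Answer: 370128/40859 ≈ 9.0587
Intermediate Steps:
E(H) = 2*H**2 (E(H) = H*(2*H) = 2*H**2)
I = 40859/30844 (I = 2 + (-83316/61688)/2 = 2 + (-83316*1/61688)/2 = 2 + (1/2)*(-20829/15422) = 2 - 20829/30844 = 40859/30844 ≈ 1.3247)
f = 12 (f = 2 + 5*2 = 2 + 10 = 12)
y(l, K) = 12
y(E(1), -295)/I = 12/(40859/30844) = 12*(30844/40859) = 370128/40859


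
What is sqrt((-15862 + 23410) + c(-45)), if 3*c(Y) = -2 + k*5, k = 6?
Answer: 4*sqrt(4251)/3 ≈ 86.933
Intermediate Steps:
c(Y) = 28/3 (c(Y) = (-2 + 6*5)/3 = (-2 + 30)/3 = (1/3)*28 = 28/3)
sqrt((-15862 + 23410) + c(-45)) = sqrt((-15862 + 23410) + 28/3) = sqrt(7548 + 28/3) = sqrt(22672/3) = 4*sqrt(4251)/3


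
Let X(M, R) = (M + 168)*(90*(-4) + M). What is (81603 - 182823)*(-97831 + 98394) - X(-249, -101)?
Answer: -57036189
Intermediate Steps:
X(M, R) = (-360 + M)*(168 + M) (X(M, R) = (168 + M)*(-360 + M) = (-360 + M)*(168 + M))
(81603 - 182823)*(-97831 + 98394) - X(-249, -101) = (81603 - 182823)*(-97831 + 98394) - (-60480 + (-249)² - 192*(-249)) = -101220*563 - (-60480 + 62001 + 47808) = -56986860 - 1*49329 = -56986860 - 49329 = -57036189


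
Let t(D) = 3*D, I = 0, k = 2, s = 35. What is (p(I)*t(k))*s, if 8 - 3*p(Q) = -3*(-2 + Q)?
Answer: 140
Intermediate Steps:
p(Q) = 2/3 + Q (p(Q) = 8/3 - (-1)*(-2 + Q) = 8/3 - (6 - 3*Q)/3 = 8/3 + (-2 + Q) = 2/3 + Q)
(p(I)*t(k))*s = ((2/3 + 0)*(3*2))*35 = ((2/3)*6)*35 = 4*35 = 140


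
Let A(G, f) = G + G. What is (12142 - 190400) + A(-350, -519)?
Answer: -178958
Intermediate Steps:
A(G, f) = 2*G
(12142 - 190400) + A(-350, -519) = (12142 - 190400) + 2*(-350) = -178258 - 700 = -178958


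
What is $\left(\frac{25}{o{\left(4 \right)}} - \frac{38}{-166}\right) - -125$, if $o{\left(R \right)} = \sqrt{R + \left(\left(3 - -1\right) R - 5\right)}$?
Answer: $\frac{10394}{83} + \frac{5 \sqrt{15}}{3} \approx 131.68$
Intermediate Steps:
$o{\left(R \right)} = \sqrt{-5 + 5 R}$ ($o{\left(R \right)} = \sqrt{R + \left(\left(3 + 1\right) R - 5\right)} = \sqrt{R + \left(4 R - 5\right)} = \sqrt{R + \left(-5 + 4 R\right)} = \sqrt{-5 + 5 R}$)
$\left(\frac{25}{o{\left(4 \right)}} - \frac{38}{-166}\right) - -125 = \left(\frac{25}{\sqrt{-5 + 5 \cdot 4}} - \frac{38}{-166}\right) - -125 = \left(\frac{25}{\sqrt{-5 + 20}} - - \frac{19}{83}\right) + 125 = \left(\frac{25}{\sqrt{15}} + \frac{19}{83}\right) + 125 = \left(25 \frac{\sqrt{15}}{15} + \frac{19}{83}\right) + 125 = \left(\frac{5 \sqrt{15}}{3} + \frac{19}{83}\right) + 125 = \left(\frac{19}{83} + \frac{5 \sqrt{15}}{3}\right) + 125 = \frac{10394}{83} + \frac{5 \sqrt{15}}{3}$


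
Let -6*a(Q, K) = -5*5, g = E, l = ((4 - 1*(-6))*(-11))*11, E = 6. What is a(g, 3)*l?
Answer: -15125/3 ≈ -5041.7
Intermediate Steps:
l = -1210 (l = ((4 + 6)*(-11))*11 = (10*(-11))*11 = -110*11 = -1210)
g = 6
a(Q, K) = 25/6 (a(Q, K) = -(-5)*5/6 = -⅙*(-25) = 25/6)
a(g, 3)*l = (25/6)*(-1210) = -15125/3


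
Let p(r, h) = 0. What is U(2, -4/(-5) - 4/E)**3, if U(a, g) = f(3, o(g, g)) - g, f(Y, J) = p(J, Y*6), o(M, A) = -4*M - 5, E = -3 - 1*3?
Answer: -10648/3375 ≈ -3.1550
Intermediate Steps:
E = -6 (E = -3 - 3 = -6)
o(M, A) = -5 - 4*M
f(Y, J) = 0
U(a, g) = -g (U(a, g) = 0 - g = -g)
U(2, -4/(-5) - 4/E)**3 = (-(-4/(-5) - 4/(-6)))**3 = (-(-4*(-1/5) - 4*(-1/6)))**3 = (-(4/5 + 2/3))**3 = (-1*22/15)**3 = (-22/15)**3 = -10648/3375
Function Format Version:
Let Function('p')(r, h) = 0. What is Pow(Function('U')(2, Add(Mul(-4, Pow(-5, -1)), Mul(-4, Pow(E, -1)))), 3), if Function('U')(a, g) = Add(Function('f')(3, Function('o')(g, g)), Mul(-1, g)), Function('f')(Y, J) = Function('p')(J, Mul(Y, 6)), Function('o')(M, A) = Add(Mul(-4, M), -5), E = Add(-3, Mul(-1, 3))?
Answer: Rational(-10648, 3375) ≈ -3.1550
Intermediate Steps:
E = -6 (E = Add(-3, -3) = -6)
Function('o')(M, A) = Add(-5, Mul(-4, M))
Function('f')(Y, J) = 0
Function('U')(a, g) = Mul(-1, g) (Function('U')(a, g) = Add(0, Mul(-1, g)) = Mul(-1, g))
Pow(Function('U')(2, Add(Mul(-4, Pow(-5, -1)), Mul(-4, Pow(E, -1)))), 3) = Pow(Mul(-1, Add(Mul(-4, Pow(-5, -1)), Mul(-4, Pow(-6, -1)))), 3) = Pow(Mul(-1, Add(Mul(-4, Rational(-1, 5)), Mul(-4, Rational(-1, 6)))), 3) = Pow(Mul(-1, Add(Rational(4, 5), Rational(2, 3))), 3) = Pow(Mul(-1, Rational(22, 15)), 3) = Pow(Rational(-22, 15), 3) = Rational(-10648, 3375)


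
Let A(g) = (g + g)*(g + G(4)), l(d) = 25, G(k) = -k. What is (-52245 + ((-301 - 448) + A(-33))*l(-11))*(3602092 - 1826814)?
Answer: -17610757760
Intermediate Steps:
A(g) = 2*g*(-4 + g) (A(g) = (g + g)*(g - 1*4) = (2*g)*(g - 4) = (2*g)*(-4 + g) = 2*g*(-4 + g))
(-52245 + ((-301 - 448) + A(-33))*l(-11))*(3602092 - 1826814) = (-52245 + ((-301 - 448) + 2*(-33)*(-4 - 33))*25)*(3602092 - 1826814) = (-52245 + (-749 + 2*(-33)*(-37))*25)*1775278 = (-52245 + (-749 + 2442)*25)*1775278 = (-52245 + 1693*25)*1775278 = (-52245 + 42325)*1775278 = -9920*1775278 = -17610757760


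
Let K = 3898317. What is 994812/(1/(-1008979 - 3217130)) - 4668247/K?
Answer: -16389241749803895283/3898317 ≈ -4.2042e+12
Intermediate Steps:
994812/(1/(-1008979 - 3217130)) - 4668247/K = 994812/(1/(-1008979 - 3217130)) - 4668247/3898317 = 994812/(1/(-4226109)) - 4668247*1/3898317 = 994812/(-1/4226109) - 4668247/3898317 = 994812*(-4226109) - 4668247/3898317 = -4204183946508 - 4668247/3898317 = -16389241749803895283/3898317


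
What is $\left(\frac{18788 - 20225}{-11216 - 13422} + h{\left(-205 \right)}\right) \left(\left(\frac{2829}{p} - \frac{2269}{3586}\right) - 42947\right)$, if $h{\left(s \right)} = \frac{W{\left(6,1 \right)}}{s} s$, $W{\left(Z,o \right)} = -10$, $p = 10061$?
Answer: $\frac{379535893343344611}{888908143948} \approx 4.2697 \cdot 10^{5}$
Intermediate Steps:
$h{\left(s \right)} = -10$ ($h{\left(s \right)} = - \frac{10}{s} s = -10$)
$\left(\frac{18788 - 20225}{-11216 - 13422} + h{\left(-205 \right)}\right) \left(\left(\frac{2829}{p} - \frac{2269}{3586}\right) - 42947\right) = \left(\frac{18788 - 20225}{-11216 - 13422} - 10\right) \left(\left(\frac{2829}{10061} - \frac{2269}{3586}\right) - 42947\right) = \left(- \frac{1437}{-24638} - 10\right) \left(\left(2829 \cdot \frac{1}{10061} - \frac{2269}{3586}\right) - 42947\right) = \left(\left(-1437\right) \left(- \frac{1}{24638}\right) - 10\right) \left(\left(\frac{2829}{10061} - \frac{2269}{3586}\right) - 42947\right) = \left(\frac{1437}{24638} - 10\right) \left(- \frac{12683615}{36078746} - 42947\right) = \left(- \frac{244943}{24638}\right) \left(- \frac{1549486588077}{36078746}\right) = \frac{379535893343344611}{888908143948}$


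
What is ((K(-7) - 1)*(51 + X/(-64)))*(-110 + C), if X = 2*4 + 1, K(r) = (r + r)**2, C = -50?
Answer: -3173625/2 ≈ -1.5868e+6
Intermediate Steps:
K(r) = 4*r**2 (K(r) = (2*r)**2 = 4*r**2)
X = 9 (X = 8 + 1 = 9)
((K(-7) - 1)*(51 + X/(-64)))*(-110 + C) = ((4*(-7)**2 - 1)*(51 + 9/(-64)))*(-110 - 50) = ((4*49 - 1)*(51 + 9*(-1/64)))*(-160) = ((196 - 1)*(51 - 9/64))*(-160) = (195*(3255/64))*(-160) = (634725/64)*(-160) = -3173625/2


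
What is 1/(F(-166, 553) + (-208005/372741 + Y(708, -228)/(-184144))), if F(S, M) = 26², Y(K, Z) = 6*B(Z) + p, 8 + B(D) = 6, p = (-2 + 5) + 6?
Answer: 22879339568/15453666296469 ≈ 0.0014805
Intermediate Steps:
p = 9 (p = 3 + 6 = 9)
B(D) = -2 (B(D) = -8 + 6 = -2)
Y(K, Z) = -3 (Y(K, Z) = 6*(-2) + 9 = -12 + 9 = -3)
F(S, M) = 676
1/(F(-166, 553) + (-208005/372741 + Y(708, -228)/(-184144))) = 1/(676 + (-208005/372741 - 3/(-184144))) = 1/(676 + (-208005*1/372741 - 3*(-1/184144))) = 1/(676 + (-69335/124247 + 3/184144)) = 1/(676 - 12767251499/22879339568) = 1/(15453666296469/22879339568) = 22879339568/15453666296469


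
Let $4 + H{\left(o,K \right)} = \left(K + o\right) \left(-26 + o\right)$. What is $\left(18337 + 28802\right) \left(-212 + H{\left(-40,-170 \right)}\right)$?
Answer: $643164516$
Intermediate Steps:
$H{\left(o,K \right)} = -4 + \left(-26 + o\right) \left(K + o\right)$ ($H{\left(o,K \right)} = -4 + \left(K + o\right) \left(-26 + o\right) = -4 + \left(-26 + o\right) \left(K + o\right)$)
$\left(18337 + 28802\right) \left(-212 + H{\left(-40,-170 \right)}\right) = \left(18337 + 28802\right) \left(-212 - \left(-12256 - 1600\right)\right) = 47139 \left(-212 + \left(-4 + 1600 + 4420 + 1040 + 6800\right)\right) = 47139 \left(-212 + 13856\right) = 47139 \cdot 13644 = 643164516$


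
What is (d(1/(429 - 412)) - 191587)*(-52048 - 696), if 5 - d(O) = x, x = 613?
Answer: 10137133080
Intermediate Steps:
d(O) = -608 (d(O) = 5 - 1*613 = 5 - 613 = -608)
(d(1/(429 - 412)) - 191587)*(-52048 - 696) = (-608 - 191587)*(-52048 - 696) = -192195*(-52744) = 10137133080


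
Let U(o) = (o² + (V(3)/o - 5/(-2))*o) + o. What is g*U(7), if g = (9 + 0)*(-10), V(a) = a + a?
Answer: -7155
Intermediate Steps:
V(a) = 2*a
U(o) = o + o² + o*(5/2 + 6/o) (U(o) = (o² + ((2*3)/o - 5/(-2))*o) + o = (o² + (6/o - 5*(-½))*o) + o = (o² + (6/o + 5/2)*o) + o = (o² + (5/2 + 6/o)*o) + o = (o² + o*(5/2 + 6/o)) + o = o + o² + o*(5/2 + 6/o))
g = -90 (g = 9*(-10) = -90)
g*U(7) = -90*(6 + 7² + (7/2)*7) = -90*(6 + 49 + 49/2) = -90*159/2 = -7155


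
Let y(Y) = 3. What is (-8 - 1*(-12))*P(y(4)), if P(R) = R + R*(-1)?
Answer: 0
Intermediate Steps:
P(R) = 0 (P(R) = R - R = 0)
(-8 - 1*(-12))*P(y(4)) = (-8 - 1*(-12))*0 = (-8 + 12)*0 = 4*0 = 0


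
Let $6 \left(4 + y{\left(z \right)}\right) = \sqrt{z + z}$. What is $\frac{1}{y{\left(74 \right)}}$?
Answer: $- \frac{36}{107} - \frac{3 \sqrt{37}}{107} \approx -0.50699$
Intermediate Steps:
$y{\left(z \right)} = -4 + \frac{\sqrt{2} \sqrt{z}}{6}$ ($y{\left(z \right)} = -4 + \frac{\sqrt{z + z}}{6} = -4 + \frac{\sqrt{2 z}}{6} = -4 + \frac{\sqrt{2} \sqrt{z}}{6}$)
$\frac{1}{y{\left(74 \right)}} = \frac{1}{-4 + \frac{\sqrt{2} \sqrt{74}}{6}} = \frac{1}{-4 + \frac{\sqrt{37}}{3}}$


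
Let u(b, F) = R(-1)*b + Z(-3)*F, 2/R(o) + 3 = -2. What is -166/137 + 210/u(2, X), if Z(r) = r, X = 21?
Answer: -196804/43703 ≈ -4.5032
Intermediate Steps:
R(o) = -⅖ (R(o) = 2/(-3 - 2) = 2/(-5) = 2*(-⅕) = -⅖)
u(b, F) = -3*F - 2*b/5 (u(b, F) = -2*b/5 - 3*F = -3*F - 2*b/5)
-166/137 + 210/u(2, X) = -166/137 + 210/(-3*21 - ⅖*2) = -166*1/137 + 210/(-63 - ⅘) = -166/137 + 210/(-319/5) = -166/137 + 210*(-5/319) = -166/137 - 1050/319 = -196804/43703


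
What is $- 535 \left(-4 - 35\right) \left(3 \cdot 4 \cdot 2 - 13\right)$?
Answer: $229515$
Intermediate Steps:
$- 535 \left(-4 - 35\right) \left(3 \cdot 4 \cdot 2 - 13\right) = - 535 \left(- 39 \left(12 \cdot 2 + \left(-23 + 10\right)\right)\right) = - 535 \left(- 39 \left(24 - 13\right)\right) = - 535 \left(\left(-39\right) 11\right) = \left(-535\right) \left(-429\right) = 229515$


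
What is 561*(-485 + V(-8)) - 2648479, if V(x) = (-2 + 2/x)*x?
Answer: -2910466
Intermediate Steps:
V(x) = x*(-2 + 2/x)
561*(-485 + V(-8)) - 2648479 = 561*(-485 + (2 - 2*(-8))) - 2648479 = 561*(-485 + (2 + 16)) - 2648479 = 561*(-485 + 18) - 2648479 = 561*(-467) - 2648479 = -261987 - 2648479 = -2910466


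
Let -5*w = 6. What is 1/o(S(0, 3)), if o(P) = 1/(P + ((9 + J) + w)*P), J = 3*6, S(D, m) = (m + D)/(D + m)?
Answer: 134/5 ≈ 26.800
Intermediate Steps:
w = -6/5 (w = -⅕*6 = -6/5 ≈ -1.2000)
S(D, m) = 1 (S(D, m) = (D + m)/(D + m) = 1)
J = 18
o(P) = 5/(134*P) (o(P) = 1/(P + ((9 + 18) - 6/5)*P) = 1/(P + (27 - 6/5)*P) = 1/(P + 129*P/5) = 1/(134*P/5) = 5/(134*P))
1/o(S(0, 3)) = 1/((5/134)/1) = 1/((5/134)*1) = 1/(5/134) = 134/5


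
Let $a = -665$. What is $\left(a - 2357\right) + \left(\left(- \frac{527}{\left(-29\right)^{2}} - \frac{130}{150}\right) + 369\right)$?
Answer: $- \frac{33486433}{12615} \approx -2654.5$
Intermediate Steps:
$\left(a - 2357\right) + \left(\left(- \frac{527}{\left(-29\right)^{2}} - \frac{130}{150}\right) + 369\right) = \left(-665 - 2357\right) + \left(\left(- \frac{527}{\left(-29\right)^{2}} - \frac{130}{150}\right) + 369\right) = -3022 + \left(\left(- \frac{527}{841} - \frac{13}{15}\right) + 369\right) = -3022 + \left(- \frac{18838}{12615} + 369\right) = -3022 + \frac{4636097}{12615} = - \frac{33486433}{12615}$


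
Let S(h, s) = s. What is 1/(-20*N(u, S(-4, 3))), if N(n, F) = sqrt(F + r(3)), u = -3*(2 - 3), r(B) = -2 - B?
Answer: I*sqrt(2)/40 ≈ 0.035355*I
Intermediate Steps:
u = 3 (u = -3*(-1) = 3)
N(n, F) = sqrt(-5 + F) (N(n, F) = sqrt(F + (-2 - 1*3)) = sqrt(F + (-2 - 3)) = sqrt(F - 5) = sqrt(-5 + F))
1/(-20*N(u, S(-4, 3))) = 1/(-20*sqrt(-5 + 3)) = 1/(-20*I*sqrt(2)) = I*sqrt(2)/40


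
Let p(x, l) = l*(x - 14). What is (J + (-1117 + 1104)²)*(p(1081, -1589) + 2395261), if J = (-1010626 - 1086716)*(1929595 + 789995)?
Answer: -3991585040841118578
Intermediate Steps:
p(x, l) = l*(-14 + x)
J = -5703910329780 (J = -2097342*2719590 = -5703910329780)
(J + (-1117 + 1104)²)*(p(1081, -1589) + 2395261) = (-5703910329780 + (-1117 + 1104)²)*(-1589*(-14 + 1081) + 2395261) = (-5703910329780 + (-13)²)*(-1589*1067 + 2395261) = (-5703910329780 + 169)*(-1695463 + 2395261) = -5703910329611*699798 = -3991585040841118578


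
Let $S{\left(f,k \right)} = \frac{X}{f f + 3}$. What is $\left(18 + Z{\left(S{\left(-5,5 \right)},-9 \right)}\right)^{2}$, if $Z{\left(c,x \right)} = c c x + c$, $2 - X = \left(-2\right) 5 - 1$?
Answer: $\frac{167832025}{614656} \approx 273.05$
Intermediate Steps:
$X = 13$ ($X = 2 - \left(\left(-2\right) 5 - 1\right) = 2 - \left(-10 - 1\right) = 2 - -11 = 2 + 11 = 13$)
$S{\left(f,k \right)} = \frac{13}{3 + f^{2}}$ ($S{\left(f,k \right)} = \frac{13}{f f + 3} = \frac{13}{f^{2} + 3} = \frac{13}{3 + f^{2}}$)
$Z{\left(c,x \right)} = c + x c^{2}$ ($Z{\left(c,x \right)} = c^{2} x + c = x c^{2} + c = c + x c^{2}$)
$\left(18 + Z{\left(S{\left(-5,5 \right)},-9 \right)}\right)^{2} = \left(18 + \frac{13}{3 + \left(-5\right)^{2}} \left(1 + \frac{13}{3 + \left(-5\right)^{2}} \left(-9\right)\right)\right)^{2} = \left(18 + \frac{13}{3 + 25} \left(1 + \frac{13}{3 + 25} \left(-9\right)\right)\right)^{2} = \left(18 + \frac{13}{28} \left(1 + \frac{13}{28} \left(-9\right)\right)\right)^{2} = \left(18 + 13 \cdot \frac{1}{28} \left(1 + 13 \cdot \frac{1}{28} \left(-9\right)\right)\right)^{2} = \left(18 + \frac{13 \left(1 + \frac{13}{28} \left(-9\right)\right)}{28}\right)^{2} = \left(18 + \frac{13 \left(1 - \frac{117}{28}\right)}{28}\right)^{2} = \left(18 + \frac{13}{28} \left(- \frac{89}{28}\right)\right)^{2} = \left(18 - \frac{1157}{784}\right)^{2} = \left(\frac{12955}{784}\right)^{2} = \frac{167832025}{614656}$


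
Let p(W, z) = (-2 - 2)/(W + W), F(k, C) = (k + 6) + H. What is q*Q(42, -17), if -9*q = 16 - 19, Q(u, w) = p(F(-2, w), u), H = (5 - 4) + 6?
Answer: -2/33 ≈ -0.060606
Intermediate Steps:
H = 7 (H = 1 + 6 = 7)
F(k, C) = 13 + k (F(k, C) = (k + 6) + 7 = (6 + k) + 7 = 13 + k)
p(W, z) = -2/W (p(W, z) = -4*1/(2*W) = -2/W)
Q(u, w) = -2/11 (Q(u, w) = -2/(13 - 2) = -2/11)
q = ⅓ (q = -(16 - 19)/9 = -⅑*(-3) = ⅓ ≈ 0.33333)
q*Q(42, -17) = (⅓)*(-2/11) = -2/33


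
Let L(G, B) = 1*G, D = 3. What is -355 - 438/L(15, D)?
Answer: -1921/5 ≈ -384.20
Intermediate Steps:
L(G, B) = G
-355 - 438/L(15, D) = -355 - 438/15 = -355 - 1*146/5 = -355 - 146/5 = -1921/5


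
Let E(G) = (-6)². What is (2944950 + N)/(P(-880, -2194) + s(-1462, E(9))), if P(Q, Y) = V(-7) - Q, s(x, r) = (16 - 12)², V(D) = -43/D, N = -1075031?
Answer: 13089433/6315 ≈ 2072.8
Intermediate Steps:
E(G) = 36
s(x, r) = 16 (s(x, r) = 4² = 16)
P(Q, Y) = 43/7 - Q (P(Q, Y) = -43/(-7) - Q = -43*(-⅐) - Q = 43/7 - Q)
(2944950 + N)/(P(-880, -2194) + s(-1462, E(9))) = (2944950 - 1075031)/((43/7 - 1*(-880)) + 16) = 1869919/((43/7 + 880) + 16) = 1869919/(6203/7 + 16) = 1869919/(6315/7) = 1869919*(7/6315) = 13089433/6315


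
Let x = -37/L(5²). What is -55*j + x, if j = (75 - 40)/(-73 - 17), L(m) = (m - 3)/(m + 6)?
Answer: -3044/99 ≈ -30.747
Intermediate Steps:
L(m) = (-3 + m)/(6 + m)
j = -7/18 (j = 35/(-90) = 35*(-1/90) = -7/18 ≈ -0.38889)
x = -1147/22 (x = -37*(6 + 5²)/(-3 + 5²) = -37*(6 + 25)/(-3 + 25) = -37/(22/31) = -37/((1/31)*22) = -37/22/31 = -37*31/22 = -1147/22 ≈ -52.136)
-55*j + x = -55*(-7/18) - 1147/22 = 385/18 - 1147/22 = -3044/99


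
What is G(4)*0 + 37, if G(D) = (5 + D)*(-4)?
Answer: 37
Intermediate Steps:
G(D) = -20 - 4*D
G(4)*0 + 37 = (-20 - 4*4)*0 + 37 = (-20 - 16)*0 + 37 = -36*0 + 37 = 0 + 37 = 37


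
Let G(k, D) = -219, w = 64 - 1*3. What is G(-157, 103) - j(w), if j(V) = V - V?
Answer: -219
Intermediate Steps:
w = 61 (w = 64 - 3 = 61)
j(V) = 0
G(-157, 103) - j(w) = -219 - 1*0 = -219 + 0 = -219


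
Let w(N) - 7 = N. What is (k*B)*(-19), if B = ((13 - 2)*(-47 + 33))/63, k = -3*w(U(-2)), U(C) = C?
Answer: -2090/3 ≈ -696.67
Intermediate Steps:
w(N) = 7 + N
k = -15 (k = -3*(7 - 2) = -3*5 = -15)
B = -22/9 (B = (11*(-14))*(1/63) = -154*1/63 = -22/9 ≈ -2.4444)
(k*B)*(-19) = -15*(-22/9)*(-19) = (110/3)*(-19) = -2090/3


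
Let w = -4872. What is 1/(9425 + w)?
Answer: 1/4553 ≈ 0.00021964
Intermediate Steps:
1/(9425 + w) = 1/(9425 - 4872) = 1/4553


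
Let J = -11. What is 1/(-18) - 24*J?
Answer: 4751/18 ≈ 263.94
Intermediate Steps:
1/(-18) - 24*J = 1/(-18) - 24*(-11) = -1/18 + 264 = 4751/18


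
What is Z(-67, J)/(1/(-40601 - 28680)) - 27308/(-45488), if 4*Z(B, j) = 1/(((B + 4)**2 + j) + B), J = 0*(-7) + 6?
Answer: -170285967/44441776 ≈ -3.8317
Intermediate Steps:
J = 6 (J = 0 + 6 = 6)
Z(B, j) = 1/(4*(B + j + (4 + B)**2)) (Z(B, j) = 1/(4*(((B + 4)**2 + j) + B)) = 1/(4*(((4 + B)**2 + j) + B)) = 1/(4*((j + (4 + B)**2) + B)) = 1/(4*(B + j + (4 + B)**2)))
Z(-67, J)/(1/(-40601 - 28680)) - 27308/(-45488) = (1/(4*(-67 + 6 + (4 - 67)**2)))/(1/(-40601 - 28680)) - 27308/(-45488) = (1/(4*(-67 + 6 + (-63)**2)))/(1/(-69281)) - 27308*(-1/45488) = (1/(4*(-67 + 6 + 3969)))/(-1/69281) + 6827/11372 = ((1/4)/3908)*(-69281) + 6827/11372 = ((1/4)*(1/3908))*(-69281) + 6827/11372 = (1/15632)*(-69281) + 6827/11372 = -69281/15632 + 6827/11372 = -170285967/44441776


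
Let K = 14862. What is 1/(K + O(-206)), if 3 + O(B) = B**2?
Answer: 1/57295 ≈ 1.7454e-5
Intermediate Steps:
O(B) = -3 + B**2
1/(K + O(-206)) = 1/(14862 + (-3 + (-206)**2)) = 1/(14862 + (-3 + 42436)) = 1/(14862 + 42433) = 1/57295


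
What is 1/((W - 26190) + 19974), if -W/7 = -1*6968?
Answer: 1/42560 ≈ 2.3496e-5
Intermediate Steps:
W = 48776 (W = -(-7)*6968 = -7*(-6968) = 48776)
1/((W - 26190) + 19974) = 1/((48776 - 26190) + 19974) = 1/(22586 + 19974) = 1/42560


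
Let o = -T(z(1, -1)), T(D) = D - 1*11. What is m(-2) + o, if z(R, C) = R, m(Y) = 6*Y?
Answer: -2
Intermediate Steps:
T(D) = -11 + D (T(D) = D - 11 = -11 + D)
o = 10 (o = -(-11 + 1) = -1*(-10) = 10)
m(-2) + o = 6*(-2) + 10 = -12 + 10 = -2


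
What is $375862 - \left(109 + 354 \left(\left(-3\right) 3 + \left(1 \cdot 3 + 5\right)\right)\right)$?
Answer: $376107$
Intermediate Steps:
$375862 - \left(109 + 354 \left(\left(-3\right) 3 + \left(1 \cdot 3 + 5\right)\right)\right) = 375862 - \left(109 + 354 \left(-9 + \left(3 + 5\right)\right)\right) = 375862 - \left(109 + 354 \left(-9 + 8\right)\right) = 375862 - \left(109 + 354 \left(-1\right)\right) = 375862 - \left(109 - 354\right) = 375862 - -245 = 375862 + 245 = 376107$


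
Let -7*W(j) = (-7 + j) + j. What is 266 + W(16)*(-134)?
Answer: 5212/7 ≈ 744.57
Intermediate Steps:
W(j) = 1 - 2*j/7 (W(j) = -((-7 + j) + j)/7 = -(-7 + 2*j)/7 = 1 - 2*j/7)
266 + W(16)*(-134) = 266 + (1 - 2/7*16)*(-134) = 266 + (1 - 32/7)*(-134) = 266 - 25/7*(-134) = 266 + 3350/7 = 5212/7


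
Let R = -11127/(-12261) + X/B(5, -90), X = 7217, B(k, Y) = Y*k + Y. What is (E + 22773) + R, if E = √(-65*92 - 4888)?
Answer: 50232062521/2206980 + 2*I*√2717 ≈ 22761.0 + 104.25*I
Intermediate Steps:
B(k, Y) = Y + Y*k
R = -27493019/2206980 (R = -11127/(-12261) + 7217/((-90*(1 + 5))) = -11127*(-1/12261) + 7217/((-90*6)) = 3709/4087 + 7217/(-540) = 3709/4087 + 7217*(-1/540) = 3709/4087 - 7217/540 = -27493019/2206980 ≈ -12.457)
E = 2*I*√2717 (E = √(-5980 - 4888) = √(-10868) = 2*I*√2717 ≈ 104.25*I)
(E + 22773) + R = (2*I*√2717 + 22773) - 27493019/2206980 = (22773 + 2*I*√2717) - 27493019/2206980 = 50232062521/2206980 + 2*I*√2717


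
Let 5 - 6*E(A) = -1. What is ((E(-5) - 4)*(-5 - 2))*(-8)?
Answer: -168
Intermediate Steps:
E(A) = 1 (E(A) = 5/6 - 1/6*(-1) = 5/6 + 1/6 = 1)
((E(-5) - 4)*(-5 - 2))*(-8) = ((1 - 4)*(-5 - 2))*(-8) = -3*(-7)*(-8) = 21*(-8) = -168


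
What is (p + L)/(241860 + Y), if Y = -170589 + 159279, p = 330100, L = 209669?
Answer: 179923/76850 ≈ 2.3412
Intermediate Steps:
Y = -11310
(p + L)/(241860 + Y) = (330100 + 209669)/(241860 - 11310) = 539769/230550 = 539769*(1/230550) = 179923/76850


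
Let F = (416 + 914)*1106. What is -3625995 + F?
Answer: -2155015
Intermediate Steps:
F = 1470980 (F = 1330*1106 = 1470980)
-3625995 + F = -3625995 + 1470980 = -2155015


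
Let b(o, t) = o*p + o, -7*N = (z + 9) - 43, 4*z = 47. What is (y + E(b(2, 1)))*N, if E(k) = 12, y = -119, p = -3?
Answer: -9523/28 ≈ -340.11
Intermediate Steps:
z = 47/4 (z = (¼)*47 = 47/4 ≈ 11.750)
N = 89/28 (N = -((47/4 + 9) - 43)/7 = -(83/4 - 43)/7 = -⅐*(-89/4) = 89/28 ≈ 3.1786)
b(o, t) = -2*o (b(o, t) = o*(-3) + o = -3*o + o = -2*o)
(y + E(b(2, 1)))*N = (-119 + 12)*(89/28) = -107*89/28 = -9523/28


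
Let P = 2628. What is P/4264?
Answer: 657/1066 ≈ 0.61632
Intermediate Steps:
P/4264 = 2628/4264 = 2628*(1/4264) = 657/1066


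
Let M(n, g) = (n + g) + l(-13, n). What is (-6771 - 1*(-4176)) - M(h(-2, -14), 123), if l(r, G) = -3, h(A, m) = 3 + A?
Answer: -2716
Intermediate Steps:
M(n, g) = -3 + g + n (M(n, g) = (n + g) - 3 = (g + n) - 3 = -3 + g + n)
(-6771 - 1*(-4176)) - M(h(-2, -14), 123) = (-6771 - 1*(-4176)) - (-3 + 123 + (3 - 2)) = (-6771 + 4176) - (-3 + 123 + 1) = -2595 - 1*121 = -2595 - 121 = -2716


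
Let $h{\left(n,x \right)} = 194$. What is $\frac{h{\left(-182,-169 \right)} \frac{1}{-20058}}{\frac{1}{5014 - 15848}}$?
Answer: $\frac{1050898}{10029} \approx 104.79$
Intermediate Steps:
$\frac{h{\left(-182,-169 \right)} \frac{1}{-20058}}{\frac{1}{5014 - 15848}} = \frac{194 \frac{1}{-20058}}{\frac{1}{5014 - 15848}} = \frac{194 \left(- \frac{1}{20058}\right)}{\frac{1}{-10834}} = - \frac{97}{10029 \left(- \frac{1}{10834}\right)} = \left(- \frac{97}{10029}\right) \left(-10834\right) = \frac{1050898}{10029}$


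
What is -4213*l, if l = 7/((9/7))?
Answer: -206437/9 ≈ -22937.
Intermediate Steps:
l = 49/9 (l = 7/((9*(⅐))) = 7/(9/7) = 7*(7/9) = 49/9 ≈ 5.4444)
-4213*l = -4213*49/9 = -206437/9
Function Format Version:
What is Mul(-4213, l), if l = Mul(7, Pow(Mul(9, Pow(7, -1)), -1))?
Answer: Rational(-206437, 9) ≈ -22937.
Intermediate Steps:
l = Rational(49, 9) (l = Mul(7, Pow(Mul(9, Rational(1, 7)), -1)) = Mul(7, Pow(Rational(9, 7), -1)) = Mul(7, Rational(7, 9)) = Rational(49, 9) ≈ 5.4444)
Mul(-4213, l) = Mul(-4213, Rational(49, 9)) = Rational(-206437, 9)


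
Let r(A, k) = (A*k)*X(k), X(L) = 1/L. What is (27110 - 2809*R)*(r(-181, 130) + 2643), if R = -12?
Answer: 149733916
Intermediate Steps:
X(L) = 1/L
r(A, k) = A (r(A, k) = (A*k)/k = A)
(27110 - 2809*R)*(r(-181, 130) + 2643) = (27110 - 2809*(-12))*(-181 + 2643) = (27110 + 33708)*2462 = 60818*2462 = 149733916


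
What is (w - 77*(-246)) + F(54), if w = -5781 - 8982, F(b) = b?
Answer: 4233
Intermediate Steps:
w = -14763
(w - 77*(-246)) + F(54) = (-14763 - 77*(-246)) + 54 = (-14763 + 18942) + 54 = 4179 + 54 = 4233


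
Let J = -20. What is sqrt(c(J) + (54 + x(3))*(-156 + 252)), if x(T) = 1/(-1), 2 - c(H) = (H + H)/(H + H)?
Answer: sqrt(5089) ≈ 71.337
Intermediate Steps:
c(H) = 1 (c(H) = 2 - (H + H)/(H + H) = 2 - 2*H/(2*H) = 2 - 2*H*1/(2*H) = 2 - 1*1 = 2 - 1 = 1)
x(T) = -1
sqrt(c(J) + (54 + x(3))*(-156 + 252)) = sqrt(1 + (54 - 1)*(-156 + 252)) = sqrt(1 + 53*96) = sqrt(1 + 5088) = sqrt(5089)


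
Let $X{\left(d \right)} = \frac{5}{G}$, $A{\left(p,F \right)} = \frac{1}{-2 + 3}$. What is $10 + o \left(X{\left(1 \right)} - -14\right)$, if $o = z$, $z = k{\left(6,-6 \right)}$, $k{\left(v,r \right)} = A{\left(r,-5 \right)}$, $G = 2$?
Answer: $\frac{53}{2} \approx 26.5$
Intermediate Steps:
$A{\left(p,F \right)} = 1$ ($A{\left(p,F \right)} = 1^{-1} = 1$)
$X{\left(d \right)} = \frac{5}{2}$
$k{\left(v,r \right)} = 1$
$z = 1$
$o = 1$
$10 + o \left(X{\left(1 \right)} - -14\right) = 10 + 1 \left(\frac{5}{2} - -14\right) = 10 + 1 \left(\frac{5}{2} + 14\right) = 10 + 1 \cdot \frac{33}{2} = 10 + \frac{33}{2} = \frac{53}{2}$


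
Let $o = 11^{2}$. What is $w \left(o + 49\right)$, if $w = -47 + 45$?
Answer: $-340$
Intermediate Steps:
$w = -2$
$o = 121$
$w \left(o + 49\right) = - 2 \left(121 + 49\right) = \left(-2\right) 170 = -340$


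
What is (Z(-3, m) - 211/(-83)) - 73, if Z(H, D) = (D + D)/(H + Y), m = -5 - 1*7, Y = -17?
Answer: -28742/415 ≈ -69.258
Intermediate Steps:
m = -12 (m = -5 - 7 = -12)
Z(H, D) = 2*D/(-17 + H) (Z(H, D) = (D + D)/(H - 17) = (2*D)/(-17 + H) = 2*D/(-17 + H))
(Z(-3, m) - 211/(-83)) - 73 = (2*(-12)/(-17 - 3) - 211/(-83)) - 73 = (2*(-12)/(-20) - 211*(-1/83)) - 73 = (2*(-12)*(-1/20) + 211/83) - 73 = (6/5 + 211/83) - 73 = 1553/415 - 73 = -28742/415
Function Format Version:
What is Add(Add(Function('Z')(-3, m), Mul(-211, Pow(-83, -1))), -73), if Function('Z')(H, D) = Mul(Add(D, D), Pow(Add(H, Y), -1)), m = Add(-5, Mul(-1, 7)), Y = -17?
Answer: Rational(-28742, 415) ≈ -69.258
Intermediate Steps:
m = -12 (m = Add(-5, -7) = -12)
Function('Z')(H, D) = Mul(2, D, Pow(Add(-17, H), -1)) (Function('Z')(H, D) = Mul(Add(D, D), Pow(Add(H, -17), -1)) = Mul(Mul(2, D), Pow(Add(-17, H), -1)) = Mul(2, D, Pow(Add(-17, H), -1)))
Add(Add(Function('Z')(-3, m), Mul(-211, Pow(-83, -1))), -73) = Add(Add(Mul(2, -12, Pow(Add(-17, -3), -1)), Mul(-211, Pow(-83, -1))), -73) = Add(Add(Mul(2, -12, Pow(-20, -1)), Mul(-211, Rational(-1, 83))), -73) = Add(Add(Mul(2, -12, Rational(-1, 20)), Rational(211, 83)), -73) = Add(Add(Rational(6, 5), Rational(211, 83)), -73) = Add(Rational(1553, 415), -73) = Rational(-28742, 415)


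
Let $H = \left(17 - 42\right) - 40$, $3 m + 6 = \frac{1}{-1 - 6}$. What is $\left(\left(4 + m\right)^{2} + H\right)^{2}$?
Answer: $\frac{728136256}{194481} \approx 3744.0$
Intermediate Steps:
$m = - \frac{43}{21}$ ($m = -2 + \frac{1}{3 \left(-1 - 6\right)} = -2 + \frac{1}{3 \left(-7\right)} = -2 + \frac{1}{3} \left(- \frac{1}{7}\right) = -2 - \frac{1}{21} = - \frac{43}{21} \approx -2.0476$)
$H = -65$ ($H = -25 - 40 = -65$)
$\left(\left(4 + m\right)^{2} + H\right)^{2} = \left(\left(4 - \frac{43}{21}\right)^{2} - 65\right)^{2} = \left(\left(\frac{41}{21}\right)^{2} - 65\right)^{2} = \left(\frac{1681}{441} - 65\right)^{2} = \left(- \frac{26984}{441}\right)^{2} = \frac{728136256}{194481}$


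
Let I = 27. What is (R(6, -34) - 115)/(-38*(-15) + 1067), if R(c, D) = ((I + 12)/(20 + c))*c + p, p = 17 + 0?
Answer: -89/1637 ≈ -0.054368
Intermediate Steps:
p = 17
R(c, D) = 17 + 39*c/(20 + c) (R(c, D) = ((27 + 12)/(20 + c))*c + 17 = (39/(20 + c))*c + 17 = 39*c/(20 + c) + 17 = 17 + 39*c/(20 + c))
(R(6, -34) - 115)/(-38*(-15) + 1067) = (4*(85 + 14*6)/(20 + 6) - 115)/(-38*(-15) + 1067) = (4*(85 + 84)/26 - 115)/(570 + 1067) = (4*(1/26)*169 - 115)/1637 = (26 - 115)*(1/1637) = -89*1/1637 = -89/1637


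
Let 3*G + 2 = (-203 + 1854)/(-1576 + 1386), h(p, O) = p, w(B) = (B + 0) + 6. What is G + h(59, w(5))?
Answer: 10533/190 ≈ 55.437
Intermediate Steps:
w(B) = 6 + B (w(B) = B + 6 = 6 + B)
G = -677/190 (G = -2/3 + ((-203 + 1854)/(-1576 + 1386))/3 = -2/3 + (1651/(-190))/3 = -2/3 + (1651*(-1/190))/3 = -2/3 + (1/3)*(-1651/190) = -2/3 - 1651/570 = -677/190 ≈ -3.5632)
G + h(59, w(5)) = -677/190 + 59 = 10533/190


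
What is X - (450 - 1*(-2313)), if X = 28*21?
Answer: -2175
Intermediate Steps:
X = 588
X - (450 - 1*(-2313)) = 588 - (450 - 1*(-2313)) = 588 - (450 + 2313) = 588 - 1*2763 = 588 - 2763 = -2175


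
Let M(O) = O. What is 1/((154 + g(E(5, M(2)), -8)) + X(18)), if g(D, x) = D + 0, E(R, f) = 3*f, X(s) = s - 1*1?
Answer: 1/177 ≈ 0.0056497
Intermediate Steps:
X(s) = -1 + s (X(s) = s - 1 = -1 + s)
g(D, x) = D
1/((154 + g(E(5, M(2)), -8)) + X(18)) = 1/((154 + 3*2) + (-1 + 18)) = 1/((154 + 6) + 17) = 1/(160 + 17) = 1/177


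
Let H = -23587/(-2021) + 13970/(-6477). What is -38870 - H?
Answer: -4007350397/103071 ≈ -38880.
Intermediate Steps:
H = 980627/103071 (H = -23587*(-1/2021) + 13970*(-1/6477) = 23587/2021 - 110/51 = 980627/103071 ≈ 9.5141)
-38870 - H = -38870 - 1*980627/103071 = -38870 - 980627/103071 = -4007350397/103071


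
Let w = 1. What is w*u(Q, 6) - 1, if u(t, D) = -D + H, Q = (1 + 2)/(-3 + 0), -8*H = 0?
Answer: -7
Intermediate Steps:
H = 0 (H = -1/8*0 = 0)
Q = -1 (Q = 3/(-3) = 3*(-1/3) = -1)
u(t, D) = -D (u(t, D) = -D + 0 = -D)
w*u(Q, 6) - 1 = 1*(-1*6) - 1 = 1*(-6) - 1 = -6 - 1 = -7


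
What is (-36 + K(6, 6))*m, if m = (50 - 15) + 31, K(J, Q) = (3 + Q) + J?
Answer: -1386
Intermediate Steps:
K(J, Q) = 3 + J + Q
m = 66 (m = 35 + 31 = 66)
(-36 + K(6, 6))*m = (-36 + (3 + 6 + 6))*66 = (-36 + 15)*66 = -21*66 = -1386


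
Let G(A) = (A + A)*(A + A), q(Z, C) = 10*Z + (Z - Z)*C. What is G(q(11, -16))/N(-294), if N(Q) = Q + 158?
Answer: -6050/17 ≈ -355.88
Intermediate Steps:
q(Z, C) = 10*Z (q(Z, C) = 10*Z + 0*C = 10*Z + 0 = 10*Z)
G(A) = 4*A² (G(A) = (2*A)*(2*A) = 4*A²)
N(Q) = 158 + Q
G(q(11, -16))/N(-294) = (4*(10*11)²)/(158 - 294) = (4*110²)/(-136) = (4*12100)*(-1/136) = 48400*(-1/136) = -6050/17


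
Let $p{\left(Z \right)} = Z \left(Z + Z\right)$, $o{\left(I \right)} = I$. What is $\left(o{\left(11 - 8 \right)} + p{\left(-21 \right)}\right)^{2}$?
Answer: $783225$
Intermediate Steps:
$p{\left(Z \right)} = 2 Z^{2}$ ($p{\left(Z \right)} = Z 2 Z = 2 Z^{2}$)
$\left(o{\left(11 - 8 \right)} + p{\left(-21 \right)}\right)^{2} = \left(\left(11 - 8\right) + 2 \left(-21\right)^{2}\right)^{2} = \left(\left(11 - 8\right) + 2 \cdot 441\right)^{2} = \left(3 + 882\right)^{2} = 885^{2} = 783225$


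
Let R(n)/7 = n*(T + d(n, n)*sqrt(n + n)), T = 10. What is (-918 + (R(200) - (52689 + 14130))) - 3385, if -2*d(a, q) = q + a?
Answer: -5657122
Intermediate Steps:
d(a, q) = -a/2 - q/2 (d(a, q) = -(q + a)/2 = -(a + q)/2 = -a/2 - q/2)
R(n) = 7*n*(10 - sqrt(2)*n**(3/2)) (R(n) = 7*(n*(10 + (-n/2 - n/2)*sqrt(n + n))) = 7*(n*(10 + (-n)*sqrt(2*n))) = 7*(n*(10 + (-n)*(sqrt(2)*sqrt(n)))) = 7*(n*(10 - sqrt(2)*n**(3/2))) = 7*n*(10 - sqrt(2)*n**(3/2)))
(-918 + (R(200) - (52689 + 14130))) - 3385 = (-918 + ((70*200 - 7*sqrt(2)*200**(5/2)) - (52689 + 14130))) - 3385 = (-918 + ((14000 - 7*sqrt(2)*400000*sqrt(2)) - 1*66819)) - 3385 = (-918 + ((14000 - 5600000) - 66819)) - 3385 = (-918 + (-5586000 - 66819)) - 3385 = (-918 - 5652819) - 3385 = -5653737 - 3385 = -5657122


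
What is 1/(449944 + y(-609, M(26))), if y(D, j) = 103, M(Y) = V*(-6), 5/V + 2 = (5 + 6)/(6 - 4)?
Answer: 1/450047 ≈ 2.2220e-6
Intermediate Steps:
V = 10/7 (V = 5/(-2 + (5 + 6)/(6 - 4)) = 5/(-2 + 11/2) = 5/(7/2) = 5*(2/7) = 10/7 ≈ 1.4286)
M(Y) = -60/7 (M(Y) = (10/7)*(-6) = -60/7)
1/(449944 + y(-609, M(26))) = 1/(449944 + 103) = 1/450047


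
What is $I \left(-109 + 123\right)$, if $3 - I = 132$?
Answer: $-1806$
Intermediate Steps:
$I = -129$ ($I = 3 - 132 = -129$)
$I \left(-109 + 123\right) = - 129 \left(-109 + 123\right) = \left(-129\right) 14 = -1806$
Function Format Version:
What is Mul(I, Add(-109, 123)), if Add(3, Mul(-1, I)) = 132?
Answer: -1806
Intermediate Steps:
I = -129 (I = Add(3, Mul(-1, 132)) = Add(3, -132) = -129)
Mul(I, Add(-109, 123)) = Mul(-129, Add(-109, 123)) = Mul(-129, 14) = -1806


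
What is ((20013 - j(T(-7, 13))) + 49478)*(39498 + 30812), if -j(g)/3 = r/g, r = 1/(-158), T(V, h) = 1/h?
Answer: 4885894855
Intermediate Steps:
r = -1/158 ≈ -0.0063291
j(g) = 3/(158*g) (j(g) = -(-3)/(158*g) = 3/(158*g))
((20013 - j(T(-7, 13))) + 49478)*(39498 + 30812) = ((20013 - 3/(158*(1/13))) + 49478)*(39498 + 30812) = ((20013 - 3/(158*1/13)) + 49478)*70310 = ((20013 - 3*13/158) + 49478)*70310 = ((20013 - 1*39/158) + 49478)*70310 = ((20013 - 39/158) + 49478)*70310 = (3162015/158 + 49478)*70310 = (10979539/158)*70310 = 4885894855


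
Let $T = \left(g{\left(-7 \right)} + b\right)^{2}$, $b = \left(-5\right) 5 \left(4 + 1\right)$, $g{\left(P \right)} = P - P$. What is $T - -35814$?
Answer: $51439$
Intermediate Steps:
$g{\left(P \right)} = 0$
$b = -125$ ($b = \left(-25\right) 5 = -125$)
$T = 15625$ ($T = \left(0 - 125\right)^{2} = \left(-125\right)^{2} = 15625$)
$T - -35814 = 15625 - -35814 = 15625 + 35814 = 51439$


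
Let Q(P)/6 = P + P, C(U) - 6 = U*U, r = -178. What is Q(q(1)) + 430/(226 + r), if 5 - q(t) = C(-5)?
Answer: -7273/24 ≈ -303.04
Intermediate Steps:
C(U) = 6 + U² (C(U) = 6 + U*U = 6 + U²)
q(t) = -26 (q(t) = 5 - (6 + (-5)²) = 5 - (6 + 25) = 5 - 1*31 = 5 - 31 = -26)
Q(P) = 12*P (Q(P) = 6*(P + P) = 6*(2*P) = 12*P)
Q(q(1)) + 430/(226 + r) = 12*(-26) + 430/(226 - 178) = -312 + 430/48 = -312 + (1/48)*430 = -312 + 215/24 = -7273/24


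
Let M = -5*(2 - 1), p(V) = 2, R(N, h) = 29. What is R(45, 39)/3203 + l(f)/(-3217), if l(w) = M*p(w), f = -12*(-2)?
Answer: 125323/10304051 ≈ 0.012162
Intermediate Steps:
M = -5 (M = -5*1 = -5)
f = 24
l(w) = -10 (l(w) = -5*2 = -10)
R(45, 39)/3203 + l(f)/(-3217) = 29/3203 - 10/(-3217) = 29*(1/3203) - 10*(-1/3217) = 29/3203 + 10/3217 = 125323/10304051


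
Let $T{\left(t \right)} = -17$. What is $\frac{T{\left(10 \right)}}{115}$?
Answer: $- \frac{17}{115} \approx -0.14783$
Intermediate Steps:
$\frac{T{\left(10 \right)}}{115} = \frac{1}{115} \left(-17\right) = - \frac{17}{115}$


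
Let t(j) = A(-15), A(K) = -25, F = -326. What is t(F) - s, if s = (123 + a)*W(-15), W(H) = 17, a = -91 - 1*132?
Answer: 1675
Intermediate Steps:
a = -223 (a = -91 - 132 = -223)
t(j) = -25
s = -1700 (s = (123 - 223)*17 = -100*17 = -1700)
t(F) - s = -25 - 1*(-1700) = -25 + 1700 = 1675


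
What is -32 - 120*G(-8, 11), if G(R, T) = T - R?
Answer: -2312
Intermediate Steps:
-32 - 120*G(-8, 11) = -32 - 120*(11 - 1*(-8)) = -32 - 120*(11 + 8) = -32 - 120*19 = -32 - 2280 = -2312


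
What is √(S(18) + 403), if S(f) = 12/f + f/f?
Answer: √3642/3 ≈ 20.116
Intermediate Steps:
S(f) = 1 + 12/f (S(f) = 12/f + 1 = 1 + 12/f)
√(S(18) + 403) = √((12 + 18)/18 + 403) = √((1/18)*30 + 403) = √(5/3 + 403) = √(1214/3) = √3642/3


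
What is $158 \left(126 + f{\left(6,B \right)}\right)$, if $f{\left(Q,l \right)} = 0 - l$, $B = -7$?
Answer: $21014$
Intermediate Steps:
$f{\left(Q,l \right)} = - l$
$158 \left(126 + f{\left(6,B \right)}\right) = 158 \left(126 - -7\right) = 158 \left(126 + 7\right) = 158 \cdot 133 = 21014$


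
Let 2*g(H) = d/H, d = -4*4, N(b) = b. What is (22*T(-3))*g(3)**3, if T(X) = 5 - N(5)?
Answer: 0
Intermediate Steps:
d = -16
T(X) = 0 (T(X) = 5 - 1*5 = 5 - 5 = 0)
g(H) = -8/H (g(H) = (-16/H)/2 = -8/H)
(22*T(-3))*g(3)**3 = (22*0)*(-8/3)**3 = 0*(-8*1/3)**3 = 0*(-8/3)**3 = 0*(-512/27) = 0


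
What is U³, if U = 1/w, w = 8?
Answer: 1/512 ≈ 0.0019531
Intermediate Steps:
U = ⅛ (U = 1/8 = ⅛ ≈ 0.12500)
U³ = (⅛)³ = 1/512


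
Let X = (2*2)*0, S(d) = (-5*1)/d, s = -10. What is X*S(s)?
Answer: 0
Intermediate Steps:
S(d) = -5/d
X = 0 (X = 4*0 = 0)
X*S(s) = 0*(-5/(-10)) = 0*(-5*(-⅒)) = 0*(½) = 0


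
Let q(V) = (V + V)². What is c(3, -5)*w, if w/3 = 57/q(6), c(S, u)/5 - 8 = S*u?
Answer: -665/16 ≈ -41.563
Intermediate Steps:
q(V) = 4*V² (q(V) = (2*V)² = 4*V²)
c(S, u) = 40 + 5*S*u (c(S, u) = 40 + 5*(S*u) = 40 + 5*S*u)
w = 19/16 (w = 3*(57/((4*6²))) = 3*(57/((4*36))) = 3*(57/144) = 3*(57*(1/144)) = 3*(19/48) = 19/16 ≈ 1.1875)
c(3, -5)*w = (40 + 5*3*(-5))*(19/16) = (40 - 75)*(19/16) = -35*19/16 = -665/16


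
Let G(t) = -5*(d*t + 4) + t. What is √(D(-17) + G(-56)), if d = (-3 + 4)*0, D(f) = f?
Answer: I*√93 ≈ 9.6436*I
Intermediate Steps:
d = 0 (d = 1*0 = 0)
G(t) = -20 + t (G(t) = -5*(0*t + 4) + t = -5*(0 + 4) + t = -5*4 + t = -20 + t)
√(D(-17) + G(-56)) = √(-17 + (-20 - 56)) = √(-17 - 76) = √(-93) = I*√93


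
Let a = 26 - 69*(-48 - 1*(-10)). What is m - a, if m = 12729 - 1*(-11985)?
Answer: 22066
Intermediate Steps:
m = 24714 (m = 12729 + 11985 = 24714)
a = 2648 (a = 26 - 69*(-48 + 10) = 26 - 69*(-38) = 26 + 2622 = 2648)
m - a = 24714 - 1*2648 = 24714 - 2648 = 22066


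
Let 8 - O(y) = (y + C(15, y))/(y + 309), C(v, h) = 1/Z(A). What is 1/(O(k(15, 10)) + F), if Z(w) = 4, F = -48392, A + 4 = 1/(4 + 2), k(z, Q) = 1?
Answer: -248/11999233 ≈ -2.0668e-5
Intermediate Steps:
A = -23/6 (A = -4 + 1/(4 + 2) = -4 + 1/6 = -4 + ⅙ = -23/6 ≈ -3.8333)
C(v, h) = ¼ (C(v, h) = 1/4 = ¼)
O(y) = 8 - (¼ + y)/(309 + y) (O(y) = 8 - (y + ¼)/(y + 309) = 8 - (¼ + y)/(309 + y))
1/(O(k(15, 10)) + F) = 1/((9887 + 28*1)/(4*(309 + 1)) - 48392) = 1/((¼)*(9887 + 28)/310 - 48392) = 1/((¼)*(1/310)*9915 - 48392) = 1/(1983/248 - 48392) = 1/(-11999233/248) = -248/11999233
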